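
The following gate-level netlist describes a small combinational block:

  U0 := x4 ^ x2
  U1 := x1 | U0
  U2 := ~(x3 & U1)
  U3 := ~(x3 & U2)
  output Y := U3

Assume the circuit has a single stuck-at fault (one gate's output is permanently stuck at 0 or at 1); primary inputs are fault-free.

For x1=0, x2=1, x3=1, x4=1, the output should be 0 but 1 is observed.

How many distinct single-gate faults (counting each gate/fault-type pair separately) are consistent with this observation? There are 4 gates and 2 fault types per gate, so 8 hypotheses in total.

Fault-free: U0=0, U1=0, U2=1, U3=0 → 0. Observed 1.
  U0 stuck-at-0: output 0 ✗
  U0 stuck-at-1: output 1 ✓
  U1 stuck-at-0: output 0 ✗
  U1 stuck-at-1: output 1 ✓
  U2 stuck-at-0: output 1 ✓
  U2 stuck-at-1: output 0 ✗
  U3 stuck-at-0: output 0 ✗
  U3 stuck-at-1: output 1 ✓
Consistent faults: {U0 stuck-at-1, U1 stuck-at-1, U2 stuck-at-0, U3 stuck-at-1} — 4 in all.

4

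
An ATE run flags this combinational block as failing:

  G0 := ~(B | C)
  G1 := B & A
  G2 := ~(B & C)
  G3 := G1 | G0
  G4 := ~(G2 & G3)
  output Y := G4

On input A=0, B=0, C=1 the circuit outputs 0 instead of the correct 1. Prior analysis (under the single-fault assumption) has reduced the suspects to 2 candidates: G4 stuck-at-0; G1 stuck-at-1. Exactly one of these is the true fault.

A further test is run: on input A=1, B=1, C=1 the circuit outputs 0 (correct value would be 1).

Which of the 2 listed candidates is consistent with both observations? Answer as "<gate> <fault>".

Evaluate each candidate on input A=1, B=1, C=1:
  G4 stuck-at-0: G0=0, G1=1, G2=0, G3=1, G4=0 [stuck-at-0] → 0 — matches
  G1 stuck-at-1: G0=0, G1=1 [stuck-at-1], G2=0, G3=1, G4=1 → 1 — eliminated
Only G4 stuck-at-0 reproduces the observed 0.

G4 stuck-at-0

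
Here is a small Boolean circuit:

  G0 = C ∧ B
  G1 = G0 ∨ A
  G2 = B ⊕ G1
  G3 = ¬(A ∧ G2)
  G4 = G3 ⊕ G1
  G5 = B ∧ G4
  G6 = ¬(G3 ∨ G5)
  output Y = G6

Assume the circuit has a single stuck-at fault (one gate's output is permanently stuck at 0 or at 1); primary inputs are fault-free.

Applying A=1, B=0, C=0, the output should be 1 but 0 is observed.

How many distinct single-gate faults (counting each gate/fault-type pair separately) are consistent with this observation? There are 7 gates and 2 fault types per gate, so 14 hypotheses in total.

5

Fault-free: G0=0, G1=1, G2=1, G3=0, G4=1, G5=0, G6=1 → 1. Observed 0.
  G0 stuck-at-0: output 1 ✗
  G0 stuck-at-1: output 1 ✗
  G1 stuck-at-0: output 0 ✓
  G1 stuck-at-1: output 1 ✗
  G2 stuck-at-0: output 0 ✓
  G2 stuck-at-1: output 1 ✗
  G3 stuck-at-0: output 1 ✗
  G3 stuck-at-1: output 0 ✓
  G4 stuck-at-0: output 1 ✗
  G4 stuck-at-1: output 1 ✗
  G5 stuck-at-0: output 1 ✗
  G5 stuck-at-1: output 0 ✓
  G6 stuck-at-0: output 0 ✓
  G6 stuck-at-1: output 1 ✗
Consistent faults: {G1 stuck-at-0, G2 stuck-at-0, G3 stuck-at-1, G5 stuck-at-1, G6 stuck-at-0} — 5 in all.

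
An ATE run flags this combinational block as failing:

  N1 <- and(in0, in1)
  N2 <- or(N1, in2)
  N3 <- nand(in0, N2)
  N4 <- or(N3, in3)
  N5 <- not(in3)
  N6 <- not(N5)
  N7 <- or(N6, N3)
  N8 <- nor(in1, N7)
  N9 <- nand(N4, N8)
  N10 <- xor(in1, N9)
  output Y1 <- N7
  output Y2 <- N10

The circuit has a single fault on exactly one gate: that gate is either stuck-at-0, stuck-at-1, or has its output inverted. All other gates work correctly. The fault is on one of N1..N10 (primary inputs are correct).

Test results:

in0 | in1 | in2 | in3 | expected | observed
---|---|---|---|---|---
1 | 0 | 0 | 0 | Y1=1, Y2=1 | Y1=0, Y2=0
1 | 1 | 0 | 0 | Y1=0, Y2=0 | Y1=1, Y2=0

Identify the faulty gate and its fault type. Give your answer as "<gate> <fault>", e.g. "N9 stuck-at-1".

N7 inverted output

Fault-free values for test 1 (in0=1, in1=0, in2=0, in3=0): N1=0, N2=0, N3=1, N4=1, N5=1, N6=0, N7=1, N8=0, N9=1, N10=1, giving Y1=1, Y2=1. Observed Y1=0, Y2=0.
Test 1: faults giving observed Y1=0, Y2=0 are {N7 stuck-at-0, N7 inverted output}.
Test 2 (in0=1, in1=1, in2=0, in3=0): fault-free N1=1, N2=1, N3=0, N4=0, N5=1, N6=0, N7=0, N8=0, N9=1, N10=0 → Y1=0, Y2=0; observed Y1=1, Y2=0. Eliminates N7 stuck-at-0.
Only N7 inverted output is consistent with every test.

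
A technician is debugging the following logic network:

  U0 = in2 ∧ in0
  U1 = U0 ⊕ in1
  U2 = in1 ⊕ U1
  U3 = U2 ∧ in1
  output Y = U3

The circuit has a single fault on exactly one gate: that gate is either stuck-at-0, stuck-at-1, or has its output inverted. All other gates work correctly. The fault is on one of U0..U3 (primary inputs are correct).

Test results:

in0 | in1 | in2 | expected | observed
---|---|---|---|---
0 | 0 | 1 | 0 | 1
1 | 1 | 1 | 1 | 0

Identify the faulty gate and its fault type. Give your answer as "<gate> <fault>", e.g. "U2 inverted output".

Fault-free values for test 1 (in0=0, in1=0, in2=1): U0=0, U1=0, U2=0, U3=0, giving Y=0. Observed 1.
Test 1: faults giving observed 1 are {U3 stuck-at-1, U3 inverted output}.
Test 2 (in0=1, in1=1, in2=1): fault-free U0=1, U1=0, U2=1, U3=1 → 1; observed 0. Eliminates U3 stuck-at-1.
Only U3 inverted output is consistent with every test.

U3 inverted output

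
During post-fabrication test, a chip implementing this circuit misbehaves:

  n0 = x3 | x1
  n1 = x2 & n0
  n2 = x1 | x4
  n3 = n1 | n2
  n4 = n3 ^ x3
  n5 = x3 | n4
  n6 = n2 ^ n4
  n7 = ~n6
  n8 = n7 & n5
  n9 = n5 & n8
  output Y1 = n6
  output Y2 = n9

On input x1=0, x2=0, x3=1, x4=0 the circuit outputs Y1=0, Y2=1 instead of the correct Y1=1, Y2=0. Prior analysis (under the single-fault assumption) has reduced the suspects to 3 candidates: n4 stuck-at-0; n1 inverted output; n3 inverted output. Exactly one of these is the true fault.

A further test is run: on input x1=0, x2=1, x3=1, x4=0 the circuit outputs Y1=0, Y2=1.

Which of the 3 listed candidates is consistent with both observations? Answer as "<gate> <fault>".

Evaluate each candidate on input x1=0, x2=1, x3=1, x4=0:
  n4 stuck-at-0: n0=1, n1=1, n2=0, n3=1, n4=0 [stuck-at-0], n5=1, n6=0, n7=1, n8=1, n9=1 → Y1=0, Y2=1 — matches
  n1 inverted output: n0=1, n1=0 [inverted output], n2=0, n3=0, n4=1, n5=1, n6=1, n7=0, n8=0, n9=0 → Y1=1, Y2=0 — eliminated
  n3 inverted output: n0=1, n1=1, n2=0, n3=0 [inverted output], n4=1, n5=1, n6=1, n7=0, n8=0, n9=0 → Y1=1, Y2=0 — eliminated
Only n4 stuck-at-0 reproduces the observed Y1=0, Y2=1.

n4 stuck-at-0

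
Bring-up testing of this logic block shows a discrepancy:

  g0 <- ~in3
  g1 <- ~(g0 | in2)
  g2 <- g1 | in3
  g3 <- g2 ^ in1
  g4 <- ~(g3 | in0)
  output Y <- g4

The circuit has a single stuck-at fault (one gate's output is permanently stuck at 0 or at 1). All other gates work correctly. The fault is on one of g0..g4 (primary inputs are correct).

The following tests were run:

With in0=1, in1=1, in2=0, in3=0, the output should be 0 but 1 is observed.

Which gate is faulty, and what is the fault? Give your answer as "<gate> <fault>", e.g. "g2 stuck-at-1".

Fault-free values for test 1 (in0=1, in1=1, in2=0, in3=0): g0=1, g1=0, g2=0, g3=1, g4=0, giving Y=0. Observed 1.
Test 1: faults giving observed 1 are {g4 stuck-at-1}.
Only g4 stuck-at-1 is consistent with every test.

g4 stuck-at-1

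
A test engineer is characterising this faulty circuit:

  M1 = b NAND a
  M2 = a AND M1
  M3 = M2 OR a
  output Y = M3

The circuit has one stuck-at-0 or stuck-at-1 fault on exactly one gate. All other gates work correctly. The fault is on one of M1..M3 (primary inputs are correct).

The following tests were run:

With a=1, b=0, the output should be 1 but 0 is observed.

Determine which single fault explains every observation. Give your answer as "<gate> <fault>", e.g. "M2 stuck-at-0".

M3 stuck-at-0

Fault-free values for test 1 (a=1, b=0): M1=1, M2=1, M3=1, giving Y=1. Observed 0.
Test 1: faults giving observed 0 are {M3 stuck-at-0}.
Only M3 stuck-at-0 is consistent with every test.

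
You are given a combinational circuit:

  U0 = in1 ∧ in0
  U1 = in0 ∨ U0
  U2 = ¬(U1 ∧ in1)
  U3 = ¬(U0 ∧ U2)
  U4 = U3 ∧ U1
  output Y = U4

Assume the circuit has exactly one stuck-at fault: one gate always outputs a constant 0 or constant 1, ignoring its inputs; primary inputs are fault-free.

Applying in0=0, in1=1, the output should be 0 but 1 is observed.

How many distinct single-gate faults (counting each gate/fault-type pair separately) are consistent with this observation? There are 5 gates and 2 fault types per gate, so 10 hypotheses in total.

Fault-free: U0=0, U1=0, U2=1, U3=1, U4=0 → 0. Observed 1.
  U0 stuck-at-0: output 0 ✗
  U0 stuck-at-1: output 1 ✓
  U1 stuck-at-0: output 0 ✗
  U1 stuck-at-1: output 1 ✓
  U2 stuck-at-0: output 0 ✗
  U2 stuck-at-1: output 0 ✗
  U3 stuck-at-0: output 0 ✗
  U3 stuck-at-1: output 0 ✗
  U4 stuck-at-0: output 0 ✗
  U4 stuck-at-1: output 1 ✓
Consistent faults: {U0 stuck-at-1, U1 stuck-at-1, U4 stuck-at-1} — 3 in all.

3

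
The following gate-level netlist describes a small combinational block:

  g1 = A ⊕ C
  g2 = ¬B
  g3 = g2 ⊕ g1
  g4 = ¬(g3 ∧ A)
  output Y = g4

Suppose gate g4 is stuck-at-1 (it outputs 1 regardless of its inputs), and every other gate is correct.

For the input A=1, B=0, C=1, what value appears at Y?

1

Propagate with g4 forced: g1=0, g2=1, g3=1, g4=1 [stuck-at-1].
So Y = 1. (Without the fault it would be 0.)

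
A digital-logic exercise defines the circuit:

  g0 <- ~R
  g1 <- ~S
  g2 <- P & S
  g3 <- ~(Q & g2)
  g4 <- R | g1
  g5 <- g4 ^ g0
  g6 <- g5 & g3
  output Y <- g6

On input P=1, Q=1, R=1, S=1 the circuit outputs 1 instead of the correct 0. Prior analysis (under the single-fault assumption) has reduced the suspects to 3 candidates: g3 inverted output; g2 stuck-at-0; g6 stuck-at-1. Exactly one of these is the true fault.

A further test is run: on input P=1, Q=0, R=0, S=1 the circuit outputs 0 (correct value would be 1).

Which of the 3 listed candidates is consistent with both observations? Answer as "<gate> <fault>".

Evaluate each candidate on input P=1, Q=0, R=0, S=1:
  g3 inverted output: g0=1, g1=0, g2=1, g3=0 [inverted output], g4=0, g5=1, g6=0 → 0 — matches
  g2 stuck-at-0: g0=1, g1=0, g2=0 [stuck-at-0], g3=1, g4=0, g5=1, g6=1 → 1 — eliminated
  g6 stuck-at-1: g0=1, g1=0, g2=1, g3=1, g4=0, g5=1, g6=1 [stuck-at-1] → 1 — eliminated
Only g3 inverted output reproduces the observed 0.

g3 inverted output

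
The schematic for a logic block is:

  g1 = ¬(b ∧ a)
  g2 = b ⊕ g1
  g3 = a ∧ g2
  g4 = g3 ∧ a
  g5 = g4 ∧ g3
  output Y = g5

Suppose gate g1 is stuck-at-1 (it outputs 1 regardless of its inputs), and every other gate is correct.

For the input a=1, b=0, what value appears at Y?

1

Propagate with g1 forced: g1=1 [stuck-at-1], g2=1, g3=1, g4=1, g5=1.
So Y = 1. (Same as the fault-free value — the fault is masked on this input.)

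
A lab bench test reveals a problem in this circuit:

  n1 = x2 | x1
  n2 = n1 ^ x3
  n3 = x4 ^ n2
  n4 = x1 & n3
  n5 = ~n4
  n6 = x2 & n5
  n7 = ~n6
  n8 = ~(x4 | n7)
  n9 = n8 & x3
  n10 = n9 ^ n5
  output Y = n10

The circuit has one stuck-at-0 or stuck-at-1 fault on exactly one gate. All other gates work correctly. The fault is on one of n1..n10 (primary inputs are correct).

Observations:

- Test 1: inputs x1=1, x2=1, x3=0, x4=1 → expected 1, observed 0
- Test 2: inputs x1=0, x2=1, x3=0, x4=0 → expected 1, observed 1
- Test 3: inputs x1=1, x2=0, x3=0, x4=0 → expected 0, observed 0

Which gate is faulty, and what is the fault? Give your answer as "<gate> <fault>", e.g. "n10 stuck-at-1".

Fault-free values for test 1 (x1=1, x2=1, x3=0, x4=1): n1=1, n2=1, n3=0, n4=0, n5=1, n6=1, n7=0, n8=0, n9=0, n10=1, giving Y=1. Observed 0.
Test 1: faults giving observed 0 are {n1 stuck-at-0, n2 stuck-at-0, n3 stuck-at-1, n4 stuck-at-1, n5 stuck-at-0, n9 stuck-at-1, n10 stuck-at-0}.
Test 2 (x1=0, x2=1, x3=0, x4=0): fault-free n1=1, n2=1, n3=1, n4=0, n5=1, n6=1, n7=0, n8=1, n9=0, n10=1 → 1; observed 1. Eliminates n4 stuck-at-1, n5 stuck-at-0, n9 stuck-at-1, n10 stuck-at-0.
Test 3 (x1=1, x2=0, x3=0, x4=0): fault-free n1=1, n2=1, n3=1, n4=1, n5=0, n6=0, n7=1, n8=0, n9=0, n10=0 → 0; observed 0. Eliminates n1 stuck-at-0, n2 stuck-at-0.
Only n3 stuck-at-1 is consistent with every test.

n3 stuck-at-1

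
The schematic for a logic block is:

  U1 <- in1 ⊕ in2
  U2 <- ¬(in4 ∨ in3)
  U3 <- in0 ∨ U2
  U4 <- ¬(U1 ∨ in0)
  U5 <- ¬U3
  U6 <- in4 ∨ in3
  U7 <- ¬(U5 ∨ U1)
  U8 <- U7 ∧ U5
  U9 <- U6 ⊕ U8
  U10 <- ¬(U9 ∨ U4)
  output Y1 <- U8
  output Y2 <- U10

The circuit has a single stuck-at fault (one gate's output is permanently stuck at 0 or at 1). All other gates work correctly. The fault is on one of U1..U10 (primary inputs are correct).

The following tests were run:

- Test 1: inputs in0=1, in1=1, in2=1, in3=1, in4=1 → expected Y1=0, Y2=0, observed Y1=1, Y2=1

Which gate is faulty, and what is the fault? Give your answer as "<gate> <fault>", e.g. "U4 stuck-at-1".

Fault-free values for test 1 (in0=1, in1=1, in2=1, in3=1, in4=1): U1=0, U2=0, U3=1, U4=0, U5=0, U6=1, U7=1, U8=0, U9=1, U10=0, giving Y1=0, Y2=0. Observed Y1=1, Y2=1.
Test 1: faults giving observed Y1=1, Y2=1 are {U8 stuck-at-1}.
Only U8 stuck-at-1 is consistent with every test.

U8 stuck-at-1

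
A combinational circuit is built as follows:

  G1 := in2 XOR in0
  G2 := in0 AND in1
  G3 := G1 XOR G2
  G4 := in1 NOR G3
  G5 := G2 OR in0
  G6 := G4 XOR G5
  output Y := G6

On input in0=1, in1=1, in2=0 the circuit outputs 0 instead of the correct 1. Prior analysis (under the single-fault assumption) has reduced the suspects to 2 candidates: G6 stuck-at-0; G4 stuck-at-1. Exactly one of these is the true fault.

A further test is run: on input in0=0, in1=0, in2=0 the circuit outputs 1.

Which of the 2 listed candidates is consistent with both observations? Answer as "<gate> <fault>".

G4 stuck-at-1

Evaluate each candidate on input in0=0, in1=0, in2=0:
  G6 stuck-at-0: G1=0, G2=0, G3=0, G4=1, G5=0, G6=0 [stuck-at-0] → 0 — eliminated
  G4 stuck-at-1: G1=0, G2=0, G3=0, G4=1 [stuck-at-1], G5=0, G6=1 → 1 — matches
Only G4 stuck-at-1 reproduces the observed 1.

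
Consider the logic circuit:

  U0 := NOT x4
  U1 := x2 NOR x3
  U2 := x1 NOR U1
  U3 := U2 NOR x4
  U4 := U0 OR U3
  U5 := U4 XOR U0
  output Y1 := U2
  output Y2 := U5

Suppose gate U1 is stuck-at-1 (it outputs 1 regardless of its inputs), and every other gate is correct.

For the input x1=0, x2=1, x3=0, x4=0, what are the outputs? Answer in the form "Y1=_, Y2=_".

Y1=0, Y2=0

Propagate with U1 forced: U0=1, U1=1 [stuck-at-1], U2=0, U3=1, U4=1, U5=0.
So the outputs are Y1=0, Y2=0. (Without the fault they would be Y1=1, Y2=0.)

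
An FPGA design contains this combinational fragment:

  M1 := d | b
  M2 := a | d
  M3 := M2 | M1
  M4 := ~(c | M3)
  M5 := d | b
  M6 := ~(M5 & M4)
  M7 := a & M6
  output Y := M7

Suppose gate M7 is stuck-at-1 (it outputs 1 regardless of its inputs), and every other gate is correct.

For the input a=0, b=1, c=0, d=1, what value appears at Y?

1

Propagate with M7 forced: M1=1, M2=1, M3=1, M4=0, M5=1, M6=1, M7=1 [stuck-at-1].
So Y = 1. (Without the fault it would be 0.)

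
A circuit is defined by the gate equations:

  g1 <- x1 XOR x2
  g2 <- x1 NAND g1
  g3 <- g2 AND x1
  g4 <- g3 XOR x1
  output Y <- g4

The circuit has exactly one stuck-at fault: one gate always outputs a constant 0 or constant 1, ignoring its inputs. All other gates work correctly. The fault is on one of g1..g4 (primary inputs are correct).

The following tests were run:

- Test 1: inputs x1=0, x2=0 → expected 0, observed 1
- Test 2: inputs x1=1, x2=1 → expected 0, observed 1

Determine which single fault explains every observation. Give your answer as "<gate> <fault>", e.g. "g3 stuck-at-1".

g4 stuck-at-1

Fault-free values for test 1 (x1=0, x2=0): g1=0, g2=1, g3=0, g4=0, giving Y=0. Observed 1.
Test 1: faults giving observed 1 are {g3 stuck-at-1, g4 stuck-at-1}.
Test 2 (x1=1, x2=1): fault-free g1=0, g2=1, g3=1, g4=0 → 0; observed 1. Eliminates g3 stuck-at-1.
Only g4 stuck-at-1 is consistent with every test.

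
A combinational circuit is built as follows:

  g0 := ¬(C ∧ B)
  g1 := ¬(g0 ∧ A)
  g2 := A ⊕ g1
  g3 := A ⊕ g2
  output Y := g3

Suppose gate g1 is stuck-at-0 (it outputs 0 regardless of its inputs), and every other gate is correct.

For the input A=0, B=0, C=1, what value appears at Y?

0

Propagate with g1 forced: g0=1, g1=0 [stuck-at-0], g2=0, g3=0.
So Y = 0. (Without the fault it would be 1.)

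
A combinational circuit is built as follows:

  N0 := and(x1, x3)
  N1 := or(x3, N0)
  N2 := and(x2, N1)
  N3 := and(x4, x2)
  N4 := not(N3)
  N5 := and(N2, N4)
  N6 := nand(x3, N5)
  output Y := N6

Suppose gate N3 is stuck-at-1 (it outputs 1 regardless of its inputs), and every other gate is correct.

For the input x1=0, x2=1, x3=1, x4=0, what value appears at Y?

Propagate with N3 forced: N0=0, N1=1, N2=1, N3=1 [stuck-at-1], N4=0, N5=0, N6=1.
So Y = 1. (Without the fault it would be 0.)

1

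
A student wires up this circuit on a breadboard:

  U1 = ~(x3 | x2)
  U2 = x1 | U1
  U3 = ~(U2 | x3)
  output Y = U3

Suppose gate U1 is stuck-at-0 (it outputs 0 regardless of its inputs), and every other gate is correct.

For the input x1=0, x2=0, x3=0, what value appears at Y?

Propagate with U1 forced: U1=0 [stuck-at-0], U2=0, U3=1.
So Y = 1. (Without the fault it would be 0.)

1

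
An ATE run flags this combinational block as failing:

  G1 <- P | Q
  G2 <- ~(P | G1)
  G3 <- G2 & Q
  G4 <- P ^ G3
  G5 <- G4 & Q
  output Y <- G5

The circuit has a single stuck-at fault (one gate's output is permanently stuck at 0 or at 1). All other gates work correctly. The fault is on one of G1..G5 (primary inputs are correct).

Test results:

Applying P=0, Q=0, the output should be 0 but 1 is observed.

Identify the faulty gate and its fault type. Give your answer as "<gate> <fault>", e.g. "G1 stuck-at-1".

G5 stuck-at-1

Fault-free values for test 1 (P=0, Q=0): G1=0, G2=1, G3=0, G4=0, G5=0, giving Y=0. Observed 1.
Test 1: faults giving observed 1 are {G5 stuck-at-1}.
Only G5 stuck-at-1 is consistent with every test.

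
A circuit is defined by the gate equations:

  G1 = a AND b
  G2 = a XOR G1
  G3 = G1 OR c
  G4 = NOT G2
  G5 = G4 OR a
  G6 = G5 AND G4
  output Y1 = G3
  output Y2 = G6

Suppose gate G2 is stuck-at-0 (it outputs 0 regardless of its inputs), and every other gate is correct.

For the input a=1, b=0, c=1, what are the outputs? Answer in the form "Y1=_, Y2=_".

Y1=1, Y2=1

Propagate with G2 forced: G1=0, G2=0 [stuck-at-0], G3=1, G4=1, G5=1, G6=1.
So the outputs are Y1=1, Y2=1. (Without the fault they would be Y1=1, Y2=0.)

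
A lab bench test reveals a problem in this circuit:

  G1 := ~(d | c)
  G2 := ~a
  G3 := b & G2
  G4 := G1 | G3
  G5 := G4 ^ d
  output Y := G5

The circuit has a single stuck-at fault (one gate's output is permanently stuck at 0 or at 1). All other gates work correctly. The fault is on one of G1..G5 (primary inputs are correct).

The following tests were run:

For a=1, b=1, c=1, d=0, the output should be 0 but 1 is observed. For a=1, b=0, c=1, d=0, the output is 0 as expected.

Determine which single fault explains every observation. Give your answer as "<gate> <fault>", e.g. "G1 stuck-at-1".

Fault-free values for test 1 (a=1, b=1, c=1, d=0): G1=0, G2=0, G3=0, G4=0, G5=0, giving Y=0. Observed 1.
Test 1: faults giving observed 1 are {G1 stuck-at-1, G2 stuck-at-1, G3 stuck-at-1, G4 stuck-at-1, G5 stuck-at-1}.
Test 2 (a=1, b=0, c=1, d=0): fault-free G1=0, G2=0, G3=0, G4=0, G5=0 → 0; observed 0. Eliminates G1 stuck-at-1, G3 stuck-at-1, G4 stuck-at-1, G5 stuck-at-1.
Only G2 stuck-at-1 is consistent with every test.

G2 stuck-at-1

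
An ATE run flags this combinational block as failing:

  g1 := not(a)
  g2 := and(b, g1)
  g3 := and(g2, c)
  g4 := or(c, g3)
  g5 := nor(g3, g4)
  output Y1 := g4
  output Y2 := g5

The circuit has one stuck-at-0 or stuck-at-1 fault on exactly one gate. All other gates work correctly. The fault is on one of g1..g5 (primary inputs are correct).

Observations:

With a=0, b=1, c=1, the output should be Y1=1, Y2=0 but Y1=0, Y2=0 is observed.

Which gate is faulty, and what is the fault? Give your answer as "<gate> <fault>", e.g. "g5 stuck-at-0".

Fault-free values for test 1 (a=0, b=1, c=1): g1=1, g2=1, g3=1, g4=1, g5=0, giving Y1=1, Y2=0. Observed Y1=0, Y2=0.
Test 1: faults giving observed Y1=0, Y2=0 are {g4 stuck-at-0}.
Only g4 stuck-at-0 is consistent with every test.

g4 stuck-at-0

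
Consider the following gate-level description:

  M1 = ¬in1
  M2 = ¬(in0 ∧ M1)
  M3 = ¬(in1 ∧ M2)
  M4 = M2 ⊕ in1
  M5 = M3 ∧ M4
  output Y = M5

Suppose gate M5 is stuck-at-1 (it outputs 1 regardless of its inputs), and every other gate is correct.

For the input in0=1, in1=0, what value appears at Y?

1

Propagate with M5 forced: M1=1, M2=0, M3=1, M4=0, M5=1 [stuck-at-1].
So Y = 1. (Without the fault it would be 0.)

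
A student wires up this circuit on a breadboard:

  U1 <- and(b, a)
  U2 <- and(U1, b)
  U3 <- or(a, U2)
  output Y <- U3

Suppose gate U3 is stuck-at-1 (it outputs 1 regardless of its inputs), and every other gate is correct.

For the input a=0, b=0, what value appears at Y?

Propagate with U3 forced: U1=0, U2=0, U3=1 [stuck-at-1].
So Y = 1. (Without the fault it would be 0.)

1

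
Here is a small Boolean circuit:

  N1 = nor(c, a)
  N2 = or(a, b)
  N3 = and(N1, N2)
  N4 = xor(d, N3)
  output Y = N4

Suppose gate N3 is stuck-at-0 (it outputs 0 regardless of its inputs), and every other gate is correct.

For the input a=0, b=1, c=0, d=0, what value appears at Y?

0

Propagate with N3 forced: N1=1, N2=1, N3=0 [stuck-at-0], N4=0.
So Y = 0. (Without the fault it would be 1.)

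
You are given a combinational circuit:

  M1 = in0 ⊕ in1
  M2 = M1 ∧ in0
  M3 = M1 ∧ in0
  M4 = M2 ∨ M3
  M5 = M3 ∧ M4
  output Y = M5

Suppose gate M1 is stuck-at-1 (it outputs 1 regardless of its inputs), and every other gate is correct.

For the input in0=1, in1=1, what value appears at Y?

Propagate with M1 forced: M1=1 [stuck-at-1], M2=1, M3=1, M4=1, M5=1.
So Y = 1. (Without the fault it would be 0.)

1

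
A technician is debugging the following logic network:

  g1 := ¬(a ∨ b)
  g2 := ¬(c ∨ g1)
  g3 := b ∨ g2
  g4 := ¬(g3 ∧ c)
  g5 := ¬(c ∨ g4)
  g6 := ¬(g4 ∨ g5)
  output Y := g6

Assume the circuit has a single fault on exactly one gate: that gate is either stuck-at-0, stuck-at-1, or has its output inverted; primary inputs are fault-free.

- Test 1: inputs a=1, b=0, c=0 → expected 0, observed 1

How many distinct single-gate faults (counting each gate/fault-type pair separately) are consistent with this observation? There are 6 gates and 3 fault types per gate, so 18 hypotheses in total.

2

Fault-free: g1=0, g2=1, g3=1, g4=1, g5=0, g6=0 → 0. Observed 1.
  g1: none of the 3 fault types match ✗
  g2: none of the 3 fault types match ✗
  g3: none of the 3 fault types match ✗
  g4: none of the 3 fault types match ✗
  g5: none of the 3 fault types match ✗
  g6: stuck-at-1, inverted output ✓; others ✗
Consistent faults: {g6 stuck-at-1, g6 inverted output} — 2 in all.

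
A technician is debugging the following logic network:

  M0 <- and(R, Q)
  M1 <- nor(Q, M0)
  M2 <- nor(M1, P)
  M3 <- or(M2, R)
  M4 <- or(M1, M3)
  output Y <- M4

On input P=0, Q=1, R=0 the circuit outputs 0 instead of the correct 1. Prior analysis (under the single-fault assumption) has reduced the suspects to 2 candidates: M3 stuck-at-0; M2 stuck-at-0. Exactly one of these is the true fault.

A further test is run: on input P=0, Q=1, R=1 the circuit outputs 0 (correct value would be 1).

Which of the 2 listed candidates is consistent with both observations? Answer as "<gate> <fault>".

Evaluate each candidate on input P=0, Q=1, R=1:
  M3 stuck-at-0: M0=1, M1=0, M2=1, M3=0 [stuck-at-0], M4=0 → 0 — matches
  M2 stuck-at-0: M0=1, M1=0, M2=0 [stuck-at-0], M3=1, M4=1 → 1 — eliminated
Only M3 stuck-at-0 reproduces the observed 0.

M3 stuck-at-0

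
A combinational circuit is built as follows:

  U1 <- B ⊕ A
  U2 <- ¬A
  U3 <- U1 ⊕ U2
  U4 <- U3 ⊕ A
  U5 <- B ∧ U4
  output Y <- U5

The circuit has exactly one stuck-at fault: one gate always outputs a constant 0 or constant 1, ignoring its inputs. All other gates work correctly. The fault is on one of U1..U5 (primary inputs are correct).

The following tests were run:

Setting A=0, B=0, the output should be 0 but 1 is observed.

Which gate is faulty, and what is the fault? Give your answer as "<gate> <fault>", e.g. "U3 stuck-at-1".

Fault-free values for test 1 (A=0, B=0): U1=0, U2=1, U3=1, U4=1, U5=0, giving Y=0. Observed 1.
Test 1: faults giving observed 1 are {U5 stuck-at-1}.
Only U5 stuck-at-1 is consistent with every test.

U5 stuck-at-1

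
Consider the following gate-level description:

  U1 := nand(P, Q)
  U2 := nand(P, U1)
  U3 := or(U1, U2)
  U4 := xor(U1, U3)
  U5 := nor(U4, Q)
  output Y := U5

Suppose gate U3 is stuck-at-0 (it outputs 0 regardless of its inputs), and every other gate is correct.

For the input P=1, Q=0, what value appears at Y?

Propagate with U3 forced: U1=1, U2=0, U3=0 [stuck-at-0], U4=1, U5=0.
So Y = 0. (Without the fault it would be 1.)

0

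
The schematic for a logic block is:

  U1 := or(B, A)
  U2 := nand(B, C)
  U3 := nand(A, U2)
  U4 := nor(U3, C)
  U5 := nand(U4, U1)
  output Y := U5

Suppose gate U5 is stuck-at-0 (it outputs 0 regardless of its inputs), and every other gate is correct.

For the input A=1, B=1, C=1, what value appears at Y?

0

Propagate with U5 forced: U1=1, U2=0, U3=1, U4=0, U5=0 [stuck-at-0].
So Y = 0. (Without the fault it would be 1.)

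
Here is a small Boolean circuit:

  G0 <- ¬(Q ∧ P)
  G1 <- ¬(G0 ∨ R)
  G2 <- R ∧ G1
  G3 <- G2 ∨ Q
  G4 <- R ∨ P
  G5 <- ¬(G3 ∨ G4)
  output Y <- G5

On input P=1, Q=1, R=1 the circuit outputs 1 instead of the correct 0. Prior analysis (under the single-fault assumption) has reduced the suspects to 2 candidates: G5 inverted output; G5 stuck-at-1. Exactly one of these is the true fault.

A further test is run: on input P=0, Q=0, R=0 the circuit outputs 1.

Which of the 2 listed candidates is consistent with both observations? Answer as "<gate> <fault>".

Evaluate each candidate on input P=0, Q=0, R=0:
  G5 inverted output: G0=1, G1=0, G2=0, G3=0, G4=0, G5=0 [inverted output] → 0 — eliminated
  G5 stuck-at-1: G0=1, G1=0, G2=0, G3=0, G4=0, G5=1 [stuck-at-1] → 1 — matches
Only G5 stuck-at-1 reproduces the observed 1.

G5 stuck-at-1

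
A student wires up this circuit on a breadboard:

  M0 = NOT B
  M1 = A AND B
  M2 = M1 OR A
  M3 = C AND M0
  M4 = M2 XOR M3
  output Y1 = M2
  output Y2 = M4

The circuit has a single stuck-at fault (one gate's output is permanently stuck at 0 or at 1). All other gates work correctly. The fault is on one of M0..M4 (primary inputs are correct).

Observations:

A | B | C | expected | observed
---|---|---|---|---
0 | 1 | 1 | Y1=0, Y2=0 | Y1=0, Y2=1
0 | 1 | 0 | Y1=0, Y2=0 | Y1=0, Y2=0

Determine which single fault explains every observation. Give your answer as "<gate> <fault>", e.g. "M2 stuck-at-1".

Fault-free values for test 1 (A=0, B=1, C=1): M0=0, M1=0, M2=0, M3=0, M4=0, giving Y1=0, Y2=0. Observed Y1=0, Y2=1.
Test 1: faults giving observed Y1=0, Y2=1 are {M0 stuck-at-1, M3 stuck-at-1, M4 stuck-at-1}.
Test 2 (A=0, B=1, C=0): fault-free M0=0, M1=0, M2=0, M3=0, M4=0 → Y1=0, Y2=0; observed Y1=0, Y2=0. Eliminates M3 stuck-at-1, M4 stuck-at-1.
Only M0 stuck-at-1 is consistent with every test.

M0 stuck-at-1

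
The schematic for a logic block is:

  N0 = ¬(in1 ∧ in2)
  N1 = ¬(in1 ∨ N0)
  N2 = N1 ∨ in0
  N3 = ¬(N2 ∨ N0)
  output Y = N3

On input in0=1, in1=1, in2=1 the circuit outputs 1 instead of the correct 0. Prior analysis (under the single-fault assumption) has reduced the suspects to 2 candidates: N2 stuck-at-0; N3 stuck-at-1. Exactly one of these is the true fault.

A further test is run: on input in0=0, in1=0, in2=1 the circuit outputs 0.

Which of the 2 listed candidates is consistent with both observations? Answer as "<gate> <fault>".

N2 stuck-at-0

Evaluate each candidate on input in0=0, in1=0, in2=1:
  N2 stuck-at-0: N0=1, N1=0, N2=0 [stuck-at-0], N3=0 → 0 — matches
  N3 stuck-at-1: N0=1, N1=0, N2=0, N3=1 [stuck-at-1] → 1 — eliminated
Only N2 stuck-at-0 reproduces the observed 0.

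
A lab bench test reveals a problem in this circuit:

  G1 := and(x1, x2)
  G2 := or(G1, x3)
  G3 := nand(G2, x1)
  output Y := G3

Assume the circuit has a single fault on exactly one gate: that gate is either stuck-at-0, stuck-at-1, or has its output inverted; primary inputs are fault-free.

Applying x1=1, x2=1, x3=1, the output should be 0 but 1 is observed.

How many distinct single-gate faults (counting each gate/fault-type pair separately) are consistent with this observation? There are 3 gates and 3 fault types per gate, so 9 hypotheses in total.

4

Fault-free: G1=1, G2=1, G3=0 → 0. Observed 1.
  G1 stuck-at-0: output 0 ✗
  G1 stuck-at-1: output 0 ✗
  G1 inverted output: output 0 ✗
  G2 stuck-at-0: output 1 ✓
  G2 stuck-at-1: output 0 ✗
  G2 inverted output: output 1 ✓
  G3 stuck-at-0: output 0 ✗
  G3 stuck-at-1: output 1 ✓
  G3 inverted output: output 1 ✓
Consistent faults: {G2 stuck-at-0, G2 inverted output, G3 stuck-at-1, G3 inverted output} — 4 in all.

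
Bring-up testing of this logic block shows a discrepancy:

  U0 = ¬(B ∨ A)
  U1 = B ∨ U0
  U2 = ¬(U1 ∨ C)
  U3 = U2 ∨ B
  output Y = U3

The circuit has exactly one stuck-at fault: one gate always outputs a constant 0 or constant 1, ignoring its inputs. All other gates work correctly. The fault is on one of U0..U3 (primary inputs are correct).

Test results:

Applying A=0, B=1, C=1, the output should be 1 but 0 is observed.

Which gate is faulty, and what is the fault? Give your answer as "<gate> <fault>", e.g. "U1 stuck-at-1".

Fault-free values for test 1 (A=0, B=1, C=1): U0=0, U1=1, U2=0, U3=1, giving Y=1. Observed 0.
Test 1: faults giving observed 0 are {U3 stuck-at-0}.
Only U3 stuck-at-0 is consistent with every test.

U3 stuck-at-0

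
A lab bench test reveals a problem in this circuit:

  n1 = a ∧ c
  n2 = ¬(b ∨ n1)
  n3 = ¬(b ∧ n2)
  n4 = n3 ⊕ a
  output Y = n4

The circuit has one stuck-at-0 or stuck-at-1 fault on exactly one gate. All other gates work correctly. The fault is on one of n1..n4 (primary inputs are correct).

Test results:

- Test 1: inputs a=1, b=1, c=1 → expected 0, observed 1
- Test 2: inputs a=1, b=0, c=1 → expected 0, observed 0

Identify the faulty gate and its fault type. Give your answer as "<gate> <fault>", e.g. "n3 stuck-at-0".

Fault-free values for test 1 (a=1, b=1, c=1): n1=1, n2=0, n3=1, n4=0, giving Y=0. Observed 1.
Test 1: faults giving observed 1 are {n2 stuck-at-1, n3 stuck-at-0, n4 stuck-at-1}.
Test 2 (a=1, b=0, c=1): fault-free n1=1, n2=0, n3=1, n4=0 → 0; observed 0. Eliminates n3 stuck-at-0, n4 stuck-at-1.
Only n2 stuck-at-1 is consistent with every test.

n2 stuck-at-1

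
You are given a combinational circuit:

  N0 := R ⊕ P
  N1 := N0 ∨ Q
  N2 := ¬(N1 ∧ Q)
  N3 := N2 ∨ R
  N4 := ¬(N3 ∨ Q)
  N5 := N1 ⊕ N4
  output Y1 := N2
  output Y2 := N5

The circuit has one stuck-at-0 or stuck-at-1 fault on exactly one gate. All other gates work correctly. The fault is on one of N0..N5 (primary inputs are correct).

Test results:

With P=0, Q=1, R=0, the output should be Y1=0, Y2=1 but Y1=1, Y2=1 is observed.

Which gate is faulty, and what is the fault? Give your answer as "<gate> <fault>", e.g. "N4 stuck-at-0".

N2 stuck-at-1

Fault-free values for test 1 (P=0, Q=1, R=0): N0=0, N1=1, N2=0, N3=0, N4=0, N5=1, giving Y1=0, Y2=1. Observed Y1=1, Y2=1.
Test 1: faults giving observed Y1=1, Y2=1 are {N2 stuck-at-1}.
Only N2 stuck-at-1 is consistent with every test.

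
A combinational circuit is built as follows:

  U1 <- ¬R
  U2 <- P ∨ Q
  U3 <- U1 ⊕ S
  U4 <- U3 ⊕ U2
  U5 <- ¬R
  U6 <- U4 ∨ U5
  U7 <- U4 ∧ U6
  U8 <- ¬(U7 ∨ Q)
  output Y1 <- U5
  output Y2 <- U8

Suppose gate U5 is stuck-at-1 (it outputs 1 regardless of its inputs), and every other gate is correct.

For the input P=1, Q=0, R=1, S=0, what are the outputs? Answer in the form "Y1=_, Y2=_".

Propagate with U5 forced: U1=0, U2=1, U3=0, U4=1, U5=1 [stuck-at-1], U6=1, U7=1, U8=0.
So the outputs are Y1=1, Y2=0. (Without the fault they would be Y1=0, Y2=0.)

Y1=1, Y2=0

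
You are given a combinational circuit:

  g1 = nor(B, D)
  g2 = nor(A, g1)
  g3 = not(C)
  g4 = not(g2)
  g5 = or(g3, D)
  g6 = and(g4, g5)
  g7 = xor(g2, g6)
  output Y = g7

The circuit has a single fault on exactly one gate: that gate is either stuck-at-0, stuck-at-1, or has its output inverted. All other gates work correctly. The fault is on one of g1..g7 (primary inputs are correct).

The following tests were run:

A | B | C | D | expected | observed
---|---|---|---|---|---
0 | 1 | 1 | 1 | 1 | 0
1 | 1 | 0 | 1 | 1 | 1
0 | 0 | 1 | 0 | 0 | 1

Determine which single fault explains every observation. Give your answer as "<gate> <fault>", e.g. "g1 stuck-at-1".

g6 stuck-at-1

Fault-free values for test 1 (A=0, B=1, C=1, D=1): g1=0, g2=1, g3=0, g4=0, g5=1, g6=0, g7=1, giving Y=1. Observed 0.
Test 1: faults giving observed 0 are {g4 stuck-at-1, g4 inverted output, g6 stuck-at-1, g6 inverted output, g7 stuck-at-0, g7 inverted output}.
Test 2 (A=1, B=1, C=0, D=1): fault-free g1=0, g2=0, g3=1, g4=1, g5=1, g6=1, g7=1 → 1; observed 1. Eliminates g4 inverted output, g6 inverted output, g7 stuck-at-0, g7 inverted output.
Test 3 (A=0, B=0, C=1, D=0): fault-free g1=1, g2=0, g3=0, g4=1, g5=0, g6=0, g7=0 → 0; observed 1. Eliminates g4 stuck-at-1.
Only g6 stuck-at-1 is consistent with every test.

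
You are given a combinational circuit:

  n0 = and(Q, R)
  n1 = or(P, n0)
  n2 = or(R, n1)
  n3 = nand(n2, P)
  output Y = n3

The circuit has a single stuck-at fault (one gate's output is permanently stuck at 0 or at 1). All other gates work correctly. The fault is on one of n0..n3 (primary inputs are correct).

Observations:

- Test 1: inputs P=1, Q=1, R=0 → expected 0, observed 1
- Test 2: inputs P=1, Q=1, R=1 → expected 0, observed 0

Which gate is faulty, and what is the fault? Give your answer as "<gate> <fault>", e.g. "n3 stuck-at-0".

n1 stuck-at-0

Fault-free values for test 1 (P=1, Q=1, R=0): n0=0, n1=1, n2=1, n3=0, giving Y=0. Observed 1.
Test 1: faults giving observed 1 are {n1 stuck-at-0, n2 stuck-at-0, n3 stuck-at-1}.
Test 2 (P=1, Q=1, R=1): fault-free n0=1, n1=1, n2=1, n3=0 → 0; observed 0. Eliminates n2 stuck-at-0, n3 stuck-at-1.
Only n1 stuck-at-0 is consistent with every test.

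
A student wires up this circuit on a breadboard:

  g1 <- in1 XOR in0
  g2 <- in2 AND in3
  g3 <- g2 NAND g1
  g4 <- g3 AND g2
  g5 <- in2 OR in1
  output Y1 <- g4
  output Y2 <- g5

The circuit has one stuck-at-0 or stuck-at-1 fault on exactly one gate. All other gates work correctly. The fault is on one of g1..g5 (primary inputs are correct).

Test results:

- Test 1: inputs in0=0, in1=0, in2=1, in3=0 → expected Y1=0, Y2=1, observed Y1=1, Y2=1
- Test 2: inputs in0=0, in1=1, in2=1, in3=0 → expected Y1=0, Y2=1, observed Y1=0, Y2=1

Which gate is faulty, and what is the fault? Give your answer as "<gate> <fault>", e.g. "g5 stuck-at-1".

g2 stuck-at-1

Fault-free values for test 1 (in0=0, in1=0, in2=1, in3=0): g1=0, g2=0, g3=1, g4=0, g5=1, giving Y1=0, Y2=1. Observed Y1=1, Y2=1.
Test 1: faults giving observed Y1=1, Y2=1 are {g2 stuck-at-1, g4 stuck-at-1}.
Test 2 (in0=0, in1=1, in2=1, in3=0): fault-free g1=1, g2=0, g3=1, g4=0, g5=1 → Y1=0, Y2=1; observed Y1=0, Y2=1. Eliminates g4 stuck-at-1.
Only g2 stuck-at-1 is consistent with every test.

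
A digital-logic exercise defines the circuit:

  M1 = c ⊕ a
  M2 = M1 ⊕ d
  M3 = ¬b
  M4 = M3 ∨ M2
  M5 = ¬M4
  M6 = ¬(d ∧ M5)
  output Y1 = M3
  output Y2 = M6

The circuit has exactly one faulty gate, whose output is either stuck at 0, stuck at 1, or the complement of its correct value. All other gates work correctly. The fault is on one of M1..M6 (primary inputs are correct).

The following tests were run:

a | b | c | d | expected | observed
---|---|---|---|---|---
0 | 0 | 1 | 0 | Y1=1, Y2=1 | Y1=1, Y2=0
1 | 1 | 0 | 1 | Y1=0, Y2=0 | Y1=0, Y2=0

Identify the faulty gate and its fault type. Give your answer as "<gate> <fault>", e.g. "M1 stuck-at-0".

M6 stuck-at-0

Fault-free values for test 1 (a=0, b=0, c=1, d=0): M1=1, M2=1, M3=1, M4=1, M5=0, M6=1, giving Y1=1, Y2=1. Observed Y1=1, Y2=0.
Test 1: faults giving observed Y1=1, Y2=0 are {M6 stuck-at-0, M6 inverted output}.
Test 2 (a=1, b=1, c=0, d=1): fault-free M1=1, M2=0, M3=0, M4=0, M5=1, M6=0 → Y1=0, Y2=0; observed Y1=0, Y2=0. Eliminates M6 inverted output.
Only M6 stuck-at-0 is consistent with every test.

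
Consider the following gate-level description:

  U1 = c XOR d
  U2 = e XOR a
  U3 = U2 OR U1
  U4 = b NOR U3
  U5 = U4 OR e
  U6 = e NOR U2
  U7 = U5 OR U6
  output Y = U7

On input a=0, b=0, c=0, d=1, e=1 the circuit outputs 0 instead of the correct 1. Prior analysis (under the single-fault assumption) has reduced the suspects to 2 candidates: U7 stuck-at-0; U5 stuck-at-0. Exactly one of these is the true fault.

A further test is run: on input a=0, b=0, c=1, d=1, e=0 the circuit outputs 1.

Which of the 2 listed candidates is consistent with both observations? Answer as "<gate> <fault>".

U5 stuck-at-0

Evaluate each candidate on input a=0, b=0, c=1, d=1, e=0:
  U7 stuck-at-0: U1=0, U2=0, U3=0, U4=1, U5=1, U6=1, U7=0 [stuck-at-0] → 0 — eliminated
  U5 stuck-at-0: U1=0, U2=0, U3=0, U4=1, U5=0 [stuck-at-0], U6=1, U7=1 → 1 — matches
Only U5 stuck-at-0 reproduces the observed 1.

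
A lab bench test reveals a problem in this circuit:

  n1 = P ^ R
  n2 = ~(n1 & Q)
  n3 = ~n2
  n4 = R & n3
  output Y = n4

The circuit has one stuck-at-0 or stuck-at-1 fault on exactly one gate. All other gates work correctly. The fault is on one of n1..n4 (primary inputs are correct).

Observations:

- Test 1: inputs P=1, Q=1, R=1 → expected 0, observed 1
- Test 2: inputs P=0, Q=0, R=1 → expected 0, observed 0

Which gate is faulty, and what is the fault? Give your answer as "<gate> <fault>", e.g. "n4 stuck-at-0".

n1 stuck-at-1

Fault-free values for test 1 (P=1, Q=1, R=1): n1=0, n2=1, n3=0, n4=0, giving Y=0. Observed 1.
Test 1: faults giving observed 1 are {n1 stuck-at-1, n2 stuck-at-0, n3 stuck-at-1, n4 stuck-at-1}.
Test 2 (P=0, Q=0, R=1): fault-free n1=1, n2=1, n3=0, n4=0 → 0; observed 0. Eliminates n2 stuck-at-0, n3 stuck-at-1, n4 stuck-at-1.
Only n1 stuck-at-1 is consistent with every test.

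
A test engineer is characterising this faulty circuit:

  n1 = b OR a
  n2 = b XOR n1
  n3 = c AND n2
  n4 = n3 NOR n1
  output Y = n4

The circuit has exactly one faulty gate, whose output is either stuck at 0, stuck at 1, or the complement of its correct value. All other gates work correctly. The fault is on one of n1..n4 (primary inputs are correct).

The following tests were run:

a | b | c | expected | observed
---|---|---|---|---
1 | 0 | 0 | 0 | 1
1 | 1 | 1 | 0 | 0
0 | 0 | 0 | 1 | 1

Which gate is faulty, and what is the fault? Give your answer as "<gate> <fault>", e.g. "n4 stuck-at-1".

Fault-free values for test 1 (a=1, b=0, c=0): n1=1, n2=1, n3=0, n4=0, giving Y=0. Observed 1.
Test 1: faults giving observed 1 are {n1 stuck-at-0, n1 inverted output, n4 stuck-at-1, n4 inverted output}.
Test 2 (a=1, b=1, c=1): fault-free n1=1, n2=0, n3=0, n4=0 → 0; observed 0. Eliminates n4 stuck-at-1, n4 inverted output.
Test 3 (a=0, b=0, c=0): fault-free n1=0, n2=0, n3=0, n4=1 → 1; observed 1. Eliminates n1 inverted output.
Only n1 stuck-at-0 is consistent with every test.

n1 stuck-at-0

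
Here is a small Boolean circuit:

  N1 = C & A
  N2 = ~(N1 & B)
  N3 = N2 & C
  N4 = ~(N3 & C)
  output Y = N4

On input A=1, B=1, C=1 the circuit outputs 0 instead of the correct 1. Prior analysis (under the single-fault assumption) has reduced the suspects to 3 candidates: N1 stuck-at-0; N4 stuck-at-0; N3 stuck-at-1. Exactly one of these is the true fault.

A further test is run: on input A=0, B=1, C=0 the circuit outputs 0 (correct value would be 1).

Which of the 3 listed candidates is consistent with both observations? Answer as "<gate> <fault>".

N4 stuck-at-0

Evaluate each candidate on input A=0, B=1, C=0:
  N1 stuck-at-0: N1=0 [stuck-at-0], N2=1, N3=0, N4=1 → 1 — eliminated
  N4 stuck-at-0: N1=0, N2=1, N3=0, N4=0 [stuck-at-0] → 0 — matches
  N3 stuck-at-1: N1=0, N2=1, N3=1 [stuck-at-1], N4=1 → 1 — eliminated
Only N4 stuck-at-0 reproduces the observed 0.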